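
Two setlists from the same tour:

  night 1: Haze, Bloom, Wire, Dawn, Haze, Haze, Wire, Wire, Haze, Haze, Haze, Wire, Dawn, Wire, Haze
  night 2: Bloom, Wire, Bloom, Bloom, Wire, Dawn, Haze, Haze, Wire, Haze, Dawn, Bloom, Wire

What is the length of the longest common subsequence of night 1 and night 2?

9

Match Bloom at night 1[2]=night 2[4]; then Wire at night 1[3]=night 2[5]; then Dawn at night 1[4]=night 2[6]; then Haze at night 1[5]=night 2[7]; then Haze at night 1[6]=night 2[8]; then Wire at night 1[8]=night 2[9]; then Haze at night 1[11]=night 2[10]; then Dawn at night 1[13]=night 2[11]; then Wire at night 1[14]=night 2[13] — 9 songs in the same relative order in both. The LCS DP gives dp[15][13] = 9, so this is optimal.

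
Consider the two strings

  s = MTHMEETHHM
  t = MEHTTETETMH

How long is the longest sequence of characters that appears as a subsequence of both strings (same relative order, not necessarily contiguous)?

Pick M at s[1]=t[1] → T at s[2]=t[5] → E at s[5]=t[6] → E at s[6]=t[8] → T at s[7]=t[9] → H at s[9]=t[11]; all 6 characters appear in both, in order. dp[10][11] = 6 confirms this is the maximum.

6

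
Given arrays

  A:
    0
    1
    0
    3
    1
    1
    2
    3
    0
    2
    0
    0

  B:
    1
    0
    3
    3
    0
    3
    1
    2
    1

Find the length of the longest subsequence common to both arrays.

6

One common subsequence of length 6: 1 at A[2]=B[1], then 0 at A[3]=B[2], then 3 at A[4]=B[3], then 3 at A[8]=B[4], then 0 at A[9]=B[5], then 2 at A[10]=B[8]. Since dp[12][9] = 6, nothing longer is possible.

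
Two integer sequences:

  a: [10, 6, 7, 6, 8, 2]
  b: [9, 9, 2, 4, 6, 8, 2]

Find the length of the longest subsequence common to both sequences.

3

Let dp[i][j] be the LCS length of the first i values of a and the first j values of b. dp[i][j] = dp[i-1][j-1]+1 when the i-th and j-th values match, else max(dp[i-1][j], dp[i][j-1]).
    ·  9  9  2  4  6  8  2
 ·  0  0  0  0  0  0  0  0
10  0  0  0  0  0  0  0  0
 6  0  0  0  0  0  1  1  1
 7  0  0  0  0  0  1  1  1
 6  0  0  0  0  0  1  1  1
 8  0  0  0  0  0  1  2  2
 2  0  0  0  1  1  1  2  3
dp[6][7] = 3. One LCS (by backtracking along matches): 6, 8, 2.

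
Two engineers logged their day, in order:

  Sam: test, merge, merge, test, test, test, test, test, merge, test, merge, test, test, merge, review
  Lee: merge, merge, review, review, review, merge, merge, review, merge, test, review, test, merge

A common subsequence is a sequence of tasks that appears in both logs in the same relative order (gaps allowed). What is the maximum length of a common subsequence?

7

Taking merge at Sam[2]=Lee[2], then merge at Sam[3]=Lee[6], then merge at Sam[9]=Lee[7], then merge at Sam[11]=Lee[9], then test at Sam[12]=Lee[10], then test at Sam[13]=Lee[12], then merge at Sam[14]=Lee[13] gives a common subsequence of length 7. dp[15][13] = 7 confirms this is the maximum.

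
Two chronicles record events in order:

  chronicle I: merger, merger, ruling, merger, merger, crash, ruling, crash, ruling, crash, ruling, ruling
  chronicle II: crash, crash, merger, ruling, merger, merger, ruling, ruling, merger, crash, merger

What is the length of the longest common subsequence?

7

Taking merger (chronicle I #2, chronicle II #3), then ruling (chronicle I #3, chronicle II #4), then merger (chronicle I #4, chronicle II #5), then merger (chronicle I #5, chronicle II #6), then ruling (chronicle I #7, chronicle II #7), then ruling (chronicle I #9, chronicle II #8), then crash (chronicle I #10, chronicle II #10) gives a common subsequence of length 7, and the DP table's final entry dp[12][11] is also 7, so no common subsequence is longer.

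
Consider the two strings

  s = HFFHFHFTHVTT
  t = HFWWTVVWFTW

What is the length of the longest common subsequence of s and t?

5

Match H (s #1, t #1) → F (s #2, t #2) → T (s #8, t #5) → V (s #10, t #7) → T (s #11, t #10) — 5 characters in the same relative order in both. The LCS DP gives dp[12][11] = 5, so this is optimal.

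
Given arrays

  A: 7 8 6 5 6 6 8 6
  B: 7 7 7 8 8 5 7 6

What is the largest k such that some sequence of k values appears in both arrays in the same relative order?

Let dp[i][j] be the LCS length of the first i values of A and the first j values of B. dp[i][j] = dp[i-1][j-1]+1 when the i-th and j-th values match, else max(dp[i-1][j], dp[i][j-1]).
    ·  7  7  7  8  8  5  7  6
 ·  0  0  0  0  0  0  0  0  0
 7  0  1  1  1  1  1  1  1  1
 8  0  1  1  1  2  2  2  2  2
 6  0  1  1  1  2  2  2  2  3
 5  0  1  1  1  2  2  3  3  3
 6  0  1  1  1  2  2  3  3  4
 6  0  1  1  1  2  2  3  3  4
 8  0  1  1  1  2  3  3  3  4
 6  0  1  1  1  2  3  3  3  4
dp[8][8] = 4. One LCS (by backtracking along matches): 7, 8, 5, 6.

4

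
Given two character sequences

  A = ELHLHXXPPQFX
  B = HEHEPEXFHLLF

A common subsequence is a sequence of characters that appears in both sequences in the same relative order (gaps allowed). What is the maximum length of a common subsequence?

4

Pick E (A #1, B #6), then L (A #2, B #10), then L (A #4, B #11), then F (A #11, B #12); all 4 characters appear in both, in order. Since dp[12][12] = 4, nothing longer is possible.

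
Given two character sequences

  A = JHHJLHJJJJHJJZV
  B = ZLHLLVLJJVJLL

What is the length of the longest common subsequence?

Match H [2,3] → L [5,7] → J [7,8] → J [8,9] → J [9,11] — 5 characters in the same relative order in both, and the DP table's final entry dp[15][13] is also 5, so no common subsequence is longer.

5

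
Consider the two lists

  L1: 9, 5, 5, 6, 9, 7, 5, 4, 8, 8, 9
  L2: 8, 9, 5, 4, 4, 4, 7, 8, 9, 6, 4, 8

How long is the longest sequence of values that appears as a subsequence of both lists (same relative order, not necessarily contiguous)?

Let dp[i][j] be the LCS length of the first i values of L1 and the first j values of L2. dp[i][j] = dp[i-1][j-1]+1 when the i-th and j-th values match, else max(dp[i-1][j], dp[i][j-1]).
    ·  8  9  5  4  4  4  7  8  9  6  4  8
 ·  0  0  0  0  0  0  0  0  0  0  0  0  0
 9  0  0  1  1  1  1  1  1  1  1  1  1  1
 5  0  0  1  2  2  2  2  2  2  2  2  2  2
 5  0  0  1  2  2  2  2  2  2  2  2  2  2
 6  0  0  1  2  2  2  2  2  2  2  3  3  3
 9  0  0  1  2  2  2  2  2  2  3  3  3  3
 7  0  0  1  2  2  2  2  3  3  3  3  3  3
 5  0  0  1  2  2  2  2  3  3  3  3  3  3
 4  0  0  1  2  3  3  3  3  3  3  3  4  4
 8  0  1  1  2  3  3  3  3  4  4  4  4  5
 8  0  1  1  2  3  3  3  3  4  4  4  4  5
 9  0  1  2  2  3  3  3  3  4  5  5  5  5
dp[11][12] = 5. One LCS (by backtracking along matches): 9, 5, 6, 4, 8.

5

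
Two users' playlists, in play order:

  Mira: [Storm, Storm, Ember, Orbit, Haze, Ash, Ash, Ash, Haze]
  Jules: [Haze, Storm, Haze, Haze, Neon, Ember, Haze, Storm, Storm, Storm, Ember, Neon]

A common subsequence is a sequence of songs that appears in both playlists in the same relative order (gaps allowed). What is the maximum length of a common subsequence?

3

Match Storm (Mira #1, Jules #9); then Storm (Mira #2, Jules #10); then Ember (Mira #3, Jules #11) — 3 songs in the same relative order in both. Since dp[9][12] = 3, nothing longer is possible.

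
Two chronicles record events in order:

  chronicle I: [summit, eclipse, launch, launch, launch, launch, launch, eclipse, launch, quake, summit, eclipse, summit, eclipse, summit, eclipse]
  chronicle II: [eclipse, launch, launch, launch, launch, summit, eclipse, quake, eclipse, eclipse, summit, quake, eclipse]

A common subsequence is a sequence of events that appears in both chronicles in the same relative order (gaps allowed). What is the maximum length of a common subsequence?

11

Taking eclipse [2,1], then launch [3,2], then launch [4,3], then launch [5,4], then launch [6,5], then eclipse [8,7], then quake [10,8], then eclipse [12,9], then eclipse [14,10], then summit [15,11], then eclipse [16,13] gives a common subsequence of length 11. Since dp[16][13] = 11, nothing longer is possible.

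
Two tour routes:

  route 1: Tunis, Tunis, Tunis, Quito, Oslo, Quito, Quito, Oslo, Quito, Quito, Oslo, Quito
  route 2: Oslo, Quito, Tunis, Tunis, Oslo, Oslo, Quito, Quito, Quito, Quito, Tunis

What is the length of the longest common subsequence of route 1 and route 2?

7

Pick Tunis (route 1 #1, route 2 #3); then Tunis (route 1 #2, route 2 #4); then Oslo (route 1 #5, route 2 #6); then Quito (route 1 #6, route 2 #7); then Quito (route 1 #7, route 2 #8); then Quito (route 1 #9, route 2 #9); then Quito (route 1 #10, route 2 #10); all 7 stops appear in both, in order. dp[12][11] = 7 confirms this is the maximum.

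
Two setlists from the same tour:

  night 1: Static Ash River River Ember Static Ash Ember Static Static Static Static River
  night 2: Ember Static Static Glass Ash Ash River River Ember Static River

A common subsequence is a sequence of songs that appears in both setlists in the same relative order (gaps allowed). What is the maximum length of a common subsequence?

Pick Static (night 1 #1, night 2 #3) → Ash (night 1 #2, night 2 #6) → River (night 1 #3, night 2 #7) → River (night 1 #4, night 2 #8) → Ember (night 1 #8, night 2 #9) → Static (night 1 #12, night 2 #10) → River (night 1 #13, night 2 #11); all 7 songs appear in both, in order. The LCS DP gives dp[13][11] = 7, so this is optimal.

7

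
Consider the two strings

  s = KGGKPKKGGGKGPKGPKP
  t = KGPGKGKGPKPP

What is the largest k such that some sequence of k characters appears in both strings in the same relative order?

11

Taking K (s #1, t #1) → G (s #2, t #2) → G (s #3, t #4) → K (s #7, t #5) → G (s #10, t #6) → K (s #11, t #7) → G (s #12, t #8) → P (s #13, t #9) → K (s #14, t #10) → P (s #16, t #11) → P (s #18, t #12) gives a common subsequence of length 11. The LCS DP gives dp[18][12] = 11, so this is optimal.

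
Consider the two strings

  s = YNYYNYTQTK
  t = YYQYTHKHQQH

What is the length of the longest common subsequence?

5

Let dp[i][j] be the LCS length of the first i characters of s and the first j characters of t. dp[i][j] = dp[i-1][j-1]+1 when the i-th and j-th characters match, else max(dp[i-1][j], dp[i][j-1]).
    ·  Y  Y  Q  Y  T  H  K  H  Q  Q  H
 ·  0  0  0  0  0  0  0  0  0  0  0  0
 Y  0  1  1  1  1  1  1  1  1  1  1  1
 N  0  1  1  1  1  1  1  1  1  1  1  1
 Y  0  1  2  2  2  2  2  2  2  2  2  2
 Y  0  1  2  2  3  3  3  3  3  3  3  3
 N  0  1  2  2  3  3  3  3  3  3  3  3
 Y  0  1  2  2  3  3  3  3  3  3  3  3
 T  0  1  2  2  3  4  4  4  4  4  4  4
 Q  0  1  2  3  3  4  4  4  4  5  5  5
 T  0  1  2  3  3  4  4  4  4  5  5  5
 K  0  1  2  3  3  4  4  5  5  5  5  5
dp[10][11] = 5. One LCS (by backtracking along matches): YYYTQ.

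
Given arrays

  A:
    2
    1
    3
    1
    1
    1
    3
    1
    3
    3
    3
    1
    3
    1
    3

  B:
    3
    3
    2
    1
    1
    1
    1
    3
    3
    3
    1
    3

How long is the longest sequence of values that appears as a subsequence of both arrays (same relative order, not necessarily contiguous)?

10

Match 2 (A #1, B #3), then 1 (A #4, B #4), then 1 (A #5, B #5), then 1 (A #6, B #6), then 1 (A #8, B #7), then 3 (A #10, B #8), then 3 (A #11, B #9), then 3 (A #13, B #10), then 1 (A #14, B #11), then 3 (A #15, B #12) — 10 values in the same relative order in both. The LCS DP gives dp[15][12] = 10, so this is optimal.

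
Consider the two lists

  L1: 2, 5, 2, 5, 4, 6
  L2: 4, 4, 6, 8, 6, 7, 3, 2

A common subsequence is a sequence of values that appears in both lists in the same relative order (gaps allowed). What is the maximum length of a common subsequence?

2

Taking 4 (L1 #5, L2 #2), 6 (L1 #6, L2 #5) gives a common subsequence of length 2. Since dp[6][8] = 2, nothing longer is possible.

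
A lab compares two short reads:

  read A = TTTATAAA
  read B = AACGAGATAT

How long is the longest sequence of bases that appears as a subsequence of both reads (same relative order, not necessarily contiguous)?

Pick A [4,2]; then A [6,5]; then A [7,7]; then A [8,9]; all 4 bases appear in both, in order. The LCS DP gives dp[8][10] = 4, so this is optimal.

4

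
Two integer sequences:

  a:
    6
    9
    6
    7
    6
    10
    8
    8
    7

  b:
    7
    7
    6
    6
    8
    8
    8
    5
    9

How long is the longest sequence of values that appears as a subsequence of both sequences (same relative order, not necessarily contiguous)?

Let dp[i][j] be the LCS length of the first i values of a and the first j values of b. dp[i][j] = dp[i-1][j-1]+1 when the i-th and j-th values match, else max(dp[i-1][j], dp[i][j-1]).
    ·  7  7  6  6  8  8  8  5  9
 ·  0  0  0  0  0  0  0  0  0  0
 6  0  0  0  1  1  1  1  1  1  1
 9  0  0  0  1  1  1  1  1  1  2
 6  0  0  0  1  2  2  2  2  2  2
 7  0  1  1  1  2  2  2  2  2  2
 6  0  1  1  2  2  2  2  2  2  2
10  0  1  1  2  2  2  2  2  2  2
 8  0  1  1  2  2  3  3  3  3  3
 8  0  1  1  2  2  3  4  4  4  4
 7  0  1  2  2  2  3  4  4  4  4
dp[9][9] = 4. One LCS (by backtracking along matches): 6, 6, 8, 8.

4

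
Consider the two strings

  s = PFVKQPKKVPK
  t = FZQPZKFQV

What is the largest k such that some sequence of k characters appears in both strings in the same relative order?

Match F at s[2]=t[1] → Q at s[5]=t[3] → P at s[6]=t[4] → K at s[7]=t[6] → V at s[9]=t[9] — 5 characters in the same relative order in both. The LCS DP gives dp[11][9] = 5, so this is optimal.

5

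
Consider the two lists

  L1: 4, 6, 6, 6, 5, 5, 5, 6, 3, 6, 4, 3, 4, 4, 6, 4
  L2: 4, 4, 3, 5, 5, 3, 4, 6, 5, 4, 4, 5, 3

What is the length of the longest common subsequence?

Pick 4 [1,2], then 5 [6,4], then 5 [7,5], then 3 [9,6], then 6 [10,8], then 4 [11,11], then 3 [12,13]; all 7 values appear in both, in order. dp[16][13] = 7 confirms this is the maximum.

7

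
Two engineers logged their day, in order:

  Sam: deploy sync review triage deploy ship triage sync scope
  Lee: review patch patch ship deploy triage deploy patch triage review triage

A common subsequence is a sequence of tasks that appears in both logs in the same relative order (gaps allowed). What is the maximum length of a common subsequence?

4

Taking deploy at Sam[1]=Lee[5]; then triage at Sam[4]=Lee[6]; then deploy at Sam[5]=Lee[7]; then triage at Sam[7]=Lee[11] gives a common subsequence of length 4. Since dp[9][11] = 4, nothing longer is possible.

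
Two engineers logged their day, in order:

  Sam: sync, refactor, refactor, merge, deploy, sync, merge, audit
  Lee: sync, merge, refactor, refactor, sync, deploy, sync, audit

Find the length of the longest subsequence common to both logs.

Match sync (Sam #1, Lee #1), then refactor (Sam #2, Lee #3), then refactor (Sam #3, Lee #4), then deploy (Sam #5, Lee #6), then sync (Sam #6, Lee #7), then audit (Sam #8, Lee #8) — 6 tasks in the same relative order in both, and the DP table's final entry dp[8][8] is also 6, so no common subsequence is longer.

6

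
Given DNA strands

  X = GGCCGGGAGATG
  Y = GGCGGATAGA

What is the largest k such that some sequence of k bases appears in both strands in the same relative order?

Match G (X #1, Y #1) → G (X #2, Y #2) → C (X #4, Y #3) → G (X #5, Y #4) → G (X #6, Y #5) → A (X #8, Y #8) → G (X #9, Y #9) → A (X #10, Y #10) — 8 bases in the same relative order in both. Since dp[12][10] = 8, nothing longer is possible.

8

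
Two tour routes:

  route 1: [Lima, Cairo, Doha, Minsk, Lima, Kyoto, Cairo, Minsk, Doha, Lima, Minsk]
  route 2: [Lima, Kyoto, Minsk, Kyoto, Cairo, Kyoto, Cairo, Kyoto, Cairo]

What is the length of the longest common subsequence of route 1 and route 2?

4

Pick Lima at route 1[1]=route 2[1] → Cairo at route 1[2]=route 2[7] → Kyoto at route 1[6]=route 2[8] → Cairo at route 1[7]=route 2[9]; all 4 stops appear in both, in order. Since dp[11][9] = 4, nothing longer is possible.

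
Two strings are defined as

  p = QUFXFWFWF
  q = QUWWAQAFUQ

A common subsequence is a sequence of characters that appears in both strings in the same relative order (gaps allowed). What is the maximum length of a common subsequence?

5

Let dp[i][j] be the LCS length of the first i characters of p and the first j characters of q. dp[i][j] = dp[i-1][j-1]+1 when the i-th and j-th characters match, else max(dp[i-1][j], dp[i][j-1]).
    ·  Q  U  W  W  A  Q  A  F  U  Q
 ·  0  0  0  0  0  0  0  0  0  0  0
 Q  0  1  1  1  1  1  1  1  1  1  1
 U  0  1  2  2  2  2  2  2  2  2  2
 F  0  1  2  2  2  2  2  2  3  3  3
 X  0  1  2  2  2  2  2  2  3  3  3
 F  0  1  2  2  2  2  2  2  3  3  3
 W  0  1  2  3  3  3  3  3  3  3  3
 F  0  1  2  3  3  3  3  3  4  4  4
 W  0  1  2  3  4  4  4  4  4  4  4
 F  0  1  2  3  4  4  4  4  5  5  5
dp[9][10] = 5. One LCS (by backtracking along matches): QUWWF.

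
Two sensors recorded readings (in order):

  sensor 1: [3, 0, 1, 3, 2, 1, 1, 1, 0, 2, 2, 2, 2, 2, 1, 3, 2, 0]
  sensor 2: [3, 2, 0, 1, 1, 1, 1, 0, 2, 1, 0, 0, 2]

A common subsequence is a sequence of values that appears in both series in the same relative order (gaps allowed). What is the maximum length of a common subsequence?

10

Match 3 (sensor 1 #1, sensor 2 #1), then 0 (sensor 1 #2, sensor 2 #3), then 1 (sensor 1 #3, sensor 2 #4), then 1 (sensor 1 #6, sensor 2 #5), then 1 (sensor 1 #7, sensor 2 #6), then 1 (sensor 1 #8, sensor 2 #7), then 0 (sensor 1 #9, sensor 2 #8), then 2 (sensor 1 #14, sensor 2 #9), then 1 (sensor 1 #15, sensor 2 #10), then 2 (sensor 1 #17, sensor 2 #13) — 10 values in the same relative order in both, and the DP table's final entry dp[18][13] is also 10, so no common subsequence is longer.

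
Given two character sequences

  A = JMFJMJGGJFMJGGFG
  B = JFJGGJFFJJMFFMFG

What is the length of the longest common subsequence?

10

Match J [1,1], F [3,2], J [6,3], G [7,4], G [8,5], J [9,10], F [10,13], M [11,14], F [15,15], G [16,16] — 10 characters in the same relative order in both. Since dp[16][16] = 10, nothing longer is possible.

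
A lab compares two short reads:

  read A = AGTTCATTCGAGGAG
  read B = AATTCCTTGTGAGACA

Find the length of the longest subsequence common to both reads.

Match A (read A #1, read B #2); then T (read A #3, read B #3); then T (read A #4, read B #4); then C (read A #5, read B #6); then T (read A #7, read B #8); then T (read A #8, read B #10); then G (read A #10, read B #11); then A (read A #11, read B #12); then G (read A #12, read B #13); then A (read A #14, read B #16) — 10 bases in the same relative order in both. The LCS DP gives dp[15][16] = 10, so this is optimal.

10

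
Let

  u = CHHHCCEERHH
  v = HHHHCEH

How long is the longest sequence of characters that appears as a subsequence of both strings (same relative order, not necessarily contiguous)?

Match H at u[2]=v[2]; then H at u[3]=v[3]; then H at u[4]=v[4]; then C at u[6]=v[5]; then E at u[8]=v[6]; then H at u[11]=v[7] — 6 characters in the same relative order in both. The LCS DP gives dp[11][7] = 6, so this is optimal.

6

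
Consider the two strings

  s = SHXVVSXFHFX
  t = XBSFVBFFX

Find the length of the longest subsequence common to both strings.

Taking S [1,3]; then V [4,5]; then F [8,7]; then F [10,8]; then X [11,9] gives a common subsequence of length 5. The LCS DP gives dp[11][9] = 5, so this is optimal.

5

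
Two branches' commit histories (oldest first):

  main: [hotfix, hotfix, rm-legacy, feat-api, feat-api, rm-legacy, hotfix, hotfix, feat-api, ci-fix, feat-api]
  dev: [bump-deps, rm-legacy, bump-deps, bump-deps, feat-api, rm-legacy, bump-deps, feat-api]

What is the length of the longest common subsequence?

Taking rm-legacy [3,2]; then feat-api [5,5]; then rm-legacy [6,6]; then feat-api [11,8] gives a common subsequence of length 4. dp[11][8] = 4 confirms this is the maximum.

4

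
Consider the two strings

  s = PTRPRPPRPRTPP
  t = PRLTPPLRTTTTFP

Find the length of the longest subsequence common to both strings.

Pick P (s #1, t #1); then T (s #2, t #4); then P (s #4, t #5); then P (s #6, t #6); then R (s #8, t #8); then T (s #11, t #12); then P (s #13, t #14); all 7 characters appear in both, in order, and the DP table's final entry dp[13][14] is also 7, so no common subsequence is longer.

7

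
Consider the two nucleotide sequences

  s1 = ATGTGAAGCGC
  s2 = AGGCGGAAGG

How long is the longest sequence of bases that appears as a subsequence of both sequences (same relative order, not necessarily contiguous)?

7

One common subsequence of length 7: A (s1 #1, s2 #1) → G (s1 #3, s2 #5) → G (s1 #5, s2 #6) → A (s1 #6, s2 #7) → A (s1 #7, s2 #8) → G (s1 #8, s2 #9) → G (s1 #10, s2 #10). Since dp[11][10] = 7, nothing longer is possible.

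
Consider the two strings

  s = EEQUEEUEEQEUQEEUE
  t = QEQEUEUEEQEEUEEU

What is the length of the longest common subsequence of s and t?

13

Pick E [1,2]; then E [2,4]; then U [4,5]; then E [6,6]; then U [7,7]; then E [8,8]; then E [9,9]; then Q [10,10]; then E [11,12]; then U [12,13]; then E [14,14]; then E [15,15]; then U [16,16]; all 13 characters appear in both, in order. The LCS DP gives dp[17][16] = 13, so this is optimal.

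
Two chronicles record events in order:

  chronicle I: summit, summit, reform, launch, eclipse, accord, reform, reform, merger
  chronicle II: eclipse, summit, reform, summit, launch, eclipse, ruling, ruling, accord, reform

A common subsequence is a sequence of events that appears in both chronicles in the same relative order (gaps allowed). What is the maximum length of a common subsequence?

Pick summit (chronicle I #1, chronicle II #2) → summit (chronicle I #2, chronicle II #4) → launch (chronicle I #4, chronicle II #5) → eclipse (chronicle I #5, chronicle II #6) → accord (chronicle I #6, chronicle II #9) → reform (chronicle I #8, chronicle II #10); all 6 events appear in both, in order. The LCS DP gives dp[9][10] = 6, so this is optimal.

6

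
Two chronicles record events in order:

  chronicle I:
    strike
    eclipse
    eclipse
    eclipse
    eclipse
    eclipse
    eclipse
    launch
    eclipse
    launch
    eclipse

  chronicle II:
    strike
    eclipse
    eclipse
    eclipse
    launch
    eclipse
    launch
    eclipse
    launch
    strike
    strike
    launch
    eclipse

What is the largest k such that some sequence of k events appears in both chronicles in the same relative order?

9

Pick strike [1,1]; then eclipse [2,2]; then eclipse [3,3]; then eclipse [4,4]; then eclipse [5,6]; then eclipse [7,8]; then launch [8,9]; then launch [10,12]; then eclipse [11,13]; all 9 events appear in both, in order. The LCS DP gives dp[11][13] = 9, so this is optimal.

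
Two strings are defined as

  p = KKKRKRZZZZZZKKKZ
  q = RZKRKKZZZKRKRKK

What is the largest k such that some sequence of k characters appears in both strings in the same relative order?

9

Pick K (p #1, q #3); then K (p #3, q #5); then K (p #5, q #6); then Z (p #7, q #7); then Z (p #8, q #8); then Z (p #9, q #9); then K (p #13, q #12); then K (p #14, q #14); then K (p #15, q #15); all 9 characters appear in both, in order. dp[16][15] = 9 confirms this is the maximum.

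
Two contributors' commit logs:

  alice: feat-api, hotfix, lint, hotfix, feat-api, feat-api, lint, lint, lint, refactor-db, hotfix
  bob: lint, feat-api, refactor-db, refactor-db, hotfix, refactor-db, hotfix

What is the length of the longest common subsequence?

4

Taking feat-api [1,2], then hotfix [4,5], then refactor-db [10,6], then hotfix [11,7] gives a common subsequence of length 4, and the DP table's final entry dp[11][7] is also 4, so no common subsequence is longer.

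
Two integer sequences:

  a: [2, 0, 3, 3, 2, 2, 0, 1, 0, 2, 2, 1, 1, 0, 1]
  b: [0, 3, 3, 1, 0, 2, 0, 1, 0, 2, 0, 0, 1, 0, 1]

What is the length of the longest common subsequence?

11

One common subsequence of length 11: 0 [2,1] → 3 [3,2] → 3 [4,3] → 2 [6,6] → 0 [7,7] → 1 [8,8] → 0 [9,9] → 2 [10,10] → 1 [13,13] → 0 [14,14] → 1 [15,15]. Since dp[15][15] = 11, nothing longer is possible.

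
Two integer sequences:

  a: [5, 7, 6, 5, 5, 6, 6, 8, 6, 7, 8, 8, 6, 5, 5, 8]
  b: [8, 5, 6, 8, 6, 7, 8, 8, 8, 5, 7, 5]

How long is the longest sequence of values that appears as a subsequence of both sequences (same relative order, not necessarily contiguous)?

Pick 5 (a #5, b #2), 6 (a #7, b #3), 8 (a #8, b #4), 6 (a #9, b #5), 7 (a #10, b #6), 8 (a #11, b #8), 8 (a #12, b #9), 5 (a #14, b #10), 5 (a #15, b #12); all 9 values appear in both, in order. The LCS DP gives dp[16][12] = 9, so this is optimal.

9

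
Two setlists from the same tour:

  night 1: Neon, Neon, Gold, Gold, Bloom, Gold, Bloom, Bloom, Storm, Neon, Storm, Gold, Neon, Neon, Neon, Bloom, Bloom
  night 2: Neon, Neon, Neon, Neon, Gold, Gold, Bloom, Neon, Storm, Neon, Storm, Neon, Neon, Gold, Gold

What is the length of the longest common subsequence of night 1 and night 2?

10

One common subsequence of length 10: Neon (night 1 #1, night 2 #3), then Neon (night 1 #2, night 2 #4), then Gold (night 1 #3, night 2 #5), then Gold (night 1 #4, night 2 #6), then Bloom (night 1 #5, night 2 #7), then Storm (night 1 #9, night 2 #9), then Neon (night 1 #10, night 2 #10), then Storm (night 1 #11, night 2 #11), then Neon (night 1 #13, night 2 #12), then Neon (night 1 #14, night 2 #13). dp[17][15] = 10 confirms this is the maximum.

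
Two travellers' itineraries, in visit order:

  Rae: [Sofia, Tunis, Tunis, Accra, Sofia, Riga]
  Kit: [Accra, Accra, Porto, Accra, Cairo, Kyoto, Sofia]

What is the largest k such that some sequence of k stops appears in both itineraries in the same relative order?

Taking Accra (Rae #4, Kit #4), Sofia (Rae #5, Kit #7) gives a common subsequence of length 2. Since dp[6][7] = 2, nothing longer is possible.

2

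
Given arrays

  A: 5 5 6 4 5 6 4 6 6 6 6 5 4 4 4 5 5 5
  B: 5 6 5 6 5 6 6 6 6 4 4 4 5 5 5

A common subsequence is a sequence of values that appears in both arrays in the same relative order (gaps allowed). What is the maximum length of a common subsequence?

One common subsequence of length 14: 5 [1,1], then 5 [2,3], then 6 [3,4], then 5 [5,5], then 6 [8,6], then 6 [9,7], then 6 [10,8], then 6 [11,9], then 4 [13,10], then 4 [14,11], then 4 [15,12], then 5 [16,13], then 5 [17,14], then 5 [18,15], and the DP table's final entry dp[18][15] is also 14, so no common subsequence is longer.

14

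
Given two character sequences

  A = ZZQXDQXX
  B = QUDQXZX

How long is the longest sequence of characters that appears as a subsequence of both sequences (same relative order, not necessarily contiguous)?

5

Match Q (A #3, B #1) → D (A #5, B #3) → Q (A #6, B #4) → X (A #7, B #5) → X (A #8, B #7) — 5 characters in the same relative order in both. dp[8][7] = 5 confirms this is the maximum.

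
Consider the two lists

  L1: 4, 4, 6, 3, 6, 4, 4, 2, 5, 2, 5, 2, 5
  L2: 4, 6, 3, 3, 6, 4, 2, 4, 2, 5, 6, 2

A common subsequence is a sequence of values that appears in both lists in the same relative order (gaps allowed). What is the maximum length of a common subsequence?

Taking 4 (L1 #2, L2 #1) → 6 (L1 #3, L2 #2) → 3 (L1 #4, L2 #4) → 6 (L1 #5, L2 #5) → 4 (L1 #6, L2 #6) → 4 (L1 #7, L2 #8) → 2 (L1 #8, L2 #9) → 5 (L1 #9, L2 #10) → 2 (L1 #12, L2 #12) gives a common subsequence of length 9. The LCS DP gives dp[13][12] = 9, so this is optimal.

9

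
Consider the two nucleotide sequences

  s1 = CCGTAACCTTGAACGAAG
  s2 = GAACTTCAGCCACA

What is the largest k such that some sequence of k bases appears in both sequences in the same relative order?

Pick G (s1 #3, s2 #1); then A (s1 #5, s2 #2); then A (s1 #6, s2 #3); then C (s1 #8, s2 #4); then T (s1 #9, s2 #5); then T (s1 #10, s2 #6); then G (s1 #11, s2 #9); then A (s1 #13, s2 #12); then C (s1 #14, s2 #13); then A (s1 #17, s2 #14); all 10 bases appear in both, in order. The LCS DP gives dp[18][14] = 10, so this is optimal.

10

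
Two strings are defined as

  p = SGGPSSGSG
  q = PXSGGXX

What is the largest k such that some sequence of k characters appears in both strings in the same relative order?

One common subsequence of length 4: P [4,1], then S [6,3], then G [7,4], then G [9,5]. The LCS DP gives dp[9][7] = 4, so this is optimal.

4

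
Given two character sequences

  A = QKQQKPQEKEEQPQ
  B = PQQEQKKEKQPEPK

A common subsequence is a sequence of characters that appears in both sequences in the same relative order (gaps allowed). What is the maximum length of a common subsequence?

8

Taking Q at A[1]=B[2]; then Q at A[3]=B[3]; then Q at A[4]=B[5]; then K at A[5]=B[7]; then E at A[8]=B[8]; then K at A[9]=B[9]; then E at A[11]=B[12]; then P at A[13]=B[13] gives a common subsequence of length 8. The LCS DP gives dp[14][14] = 8, so this is optimal.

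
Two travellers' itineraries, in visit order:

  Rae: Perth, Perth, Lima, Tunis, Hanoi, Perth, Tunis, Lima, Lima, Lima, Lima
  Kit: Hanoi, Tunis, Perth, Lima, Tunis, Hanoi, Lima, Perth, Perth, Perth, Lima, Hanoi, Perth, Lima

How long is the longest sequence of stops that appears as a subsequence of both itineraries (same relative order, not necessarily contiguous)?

Pick Perth [2,3]; then Lima [3,4]; then Tunis [4,5]; then Hanoi [5,6]; then Perth [6,10]; then Lima [8,11]; then Lima [11,14]; all 7 stops appear in both, in order. The LCS DP gives dp[11][14] = 7, so this is optimal.

7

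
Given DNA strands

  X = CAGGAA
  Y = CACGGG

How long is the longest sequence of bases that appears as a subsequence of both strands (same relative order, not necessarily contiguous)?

Let dp[i][j] be the LCS length of the first i bases of X and the first j bases of Y. dp[i][j] = dp[i-1][j-1]+1 when the i-th and j-th bases match, else max(dp[i-1][j], dp[i][j-1]).
    ·  C  A  C  G  G  G
 ·  0  0  0  0  0  0  0
 C  0  1  1  1  1  1  1
 A  0  1  2  2  2  2  2
 G  0  1  2  2  3  3  3
 G  0  1  2  2  3  4  4
 A  0  1  2  2  3  4  4
 A  0  1  2  2  3  4  4
dp[6][6] = 4. One LCS (by backtracking along matches): CAGG.

4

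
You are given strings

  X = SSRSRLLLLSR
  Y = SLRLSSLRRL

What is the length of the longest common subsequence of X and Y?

One common subsequence of length 5: S [1,5], then S [2,6], then R [3,8], then R [5,9], then L [9,10]. dp[11][10] = 5 confirms this is the maximum.

5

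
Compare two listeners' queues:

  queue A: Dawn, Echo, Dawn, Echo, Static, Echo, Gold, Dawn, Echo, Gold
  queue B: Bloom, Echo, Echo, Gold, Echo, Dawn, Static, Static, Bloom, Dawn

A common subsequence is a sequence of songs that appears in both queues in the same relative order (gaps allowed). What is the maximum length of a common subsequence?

One common subsequence of length 4: Echo (queue A #2, queue B #5); then Dawn (queue A #3, queue B #6); then Static (queue A #5, queue B #8); then Dawn (queue A #8, queue B #10), and the DP table's final entry dp[10][10] is also 4, so no common subsequence is longer.

4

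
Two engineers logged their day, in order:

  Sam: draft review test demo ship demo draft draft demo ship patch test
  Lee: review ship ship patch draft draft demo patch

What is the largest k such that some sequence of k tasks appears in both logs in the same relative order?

6

Match review (Sam #2, Lee #1) → ship (Sam #5, Lee #3) → draft (Sam #7, Lee #5) → draft (Sam #8, Lee #6) → demo (Sam #9, Lee #7) → patch (Sam #11, Lee #8) — 6 tasks in the same relative order in both. Since dp[12][8] = 6, nothing longer is possible.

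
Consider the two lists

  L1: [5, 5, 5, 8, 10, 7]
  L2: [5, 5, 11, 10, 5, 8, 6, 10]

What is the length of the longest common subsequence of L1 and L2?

5

One common subsequence of length 5: 5 [1,1]; then 5 [2,2]; then 5 [3,5]; then 8 [4,6]; then 10 [5,8], and the DP table's final entry dp[6][8] is also 5, so no common subsequence is longer.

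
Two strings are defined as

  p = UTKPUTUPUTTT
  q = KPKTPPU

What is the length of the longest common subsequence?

Let dp[i][j] be the LCS length of the first i characters of p and the first j characters of q. dp[i][j] = dp[i-1][j-1]+1 when the i-th and j-th characters match, else max(dp[i-1][j], dp[i][j-1]).
    ·  K  P  K  T  P  P  U
 ·  0  0  0  0  0  0  0  0
 U  0  0  0  0  0  0  0  1
 T  0  0  0  0  1  1  1  1
 K  0  1  1  1  1  1  1  1
 P  0  1  2  2  2  2  2  2
 U  0  1  2  2  2  2  2  3
 T  0  1  2  2  3  3  3  3
 U  0  1  2  2  3  3  3  4
 P  0  1  2  2  3  4  4  4
 U  0  1  2  2  3  4  4  5
 T  0  1  2  2  3  4  4  5
 T  0  1  2  2  3  4  4  5
 T  0  1  2  2  3  4  4  5
dp[12][7] = 5. One LCS (by backtracking along matches): KPTPU.

5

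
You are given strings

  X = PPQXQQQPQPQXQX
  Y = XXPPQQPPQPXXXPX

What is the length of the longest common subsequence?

Match P [1,3]; then P [2,4]; then Q [3,5]; then Q [5,6]; then P [8,8]; then Q [9,9]; then P [10,10]; then X [12,13]; then X [14,15] — 9 characters in the same relative order in both. dp[14][15] = 9 confirms this is the maximum.

9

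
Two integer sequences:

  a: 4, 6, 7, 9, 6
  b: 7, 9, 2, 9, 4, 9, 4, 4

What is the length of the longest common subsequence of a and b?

Let dp[i][j] be the LCS length of the first i values of a and the first j values of b. dp[i][j] = dp[i-1][j-1]+1 when the i-th and j-th values match, else max(dp[i-1][j], dp[i][j-1]).
    ·  7  9  2  9  4  9  4  4
 ·  0  0  0  0  0  0  0  0  0
 4  0  0  0  0  0  1  1  1  1
 6  0  0  0  0  0  1  1  1  1
 7  0  1  1  1  1  1  1  1  1
 9  0  1  2  2  2  2  2  2  2
 6  0  1  2  2  2  2  2  2  2
dp[5][8] = 2. One LCS (by backtracking along matches): 4, 9.

2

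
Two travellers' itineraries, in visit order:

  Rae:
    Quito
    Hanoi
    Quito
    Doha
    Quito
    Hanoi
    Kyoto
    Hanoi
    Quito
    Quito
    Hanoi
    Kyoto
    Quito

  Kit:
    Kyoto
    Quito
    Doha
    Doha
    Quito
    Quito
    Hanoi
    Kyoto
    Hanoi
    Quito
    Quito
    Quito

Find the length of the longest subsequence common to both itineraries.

9

One common subsequence of length 9: Quito (Rae #1, Kit #2), then Quito (Rae #3, Kit #5), then Quito (Rae #5, Kit #6), then Hanoi (Rae #6, Kit #7), then Kyoto (Rae #7, Kit #8), then Hanoi (Rae #8, Kit #9), then Quito (Rae #9, Kit #10), then Quito (Rae #10, Kit #11), then Quito (Rae #13, Kit #12), and the DP table's final entry dp[13][12] is also 9, so no common subsequence is longer.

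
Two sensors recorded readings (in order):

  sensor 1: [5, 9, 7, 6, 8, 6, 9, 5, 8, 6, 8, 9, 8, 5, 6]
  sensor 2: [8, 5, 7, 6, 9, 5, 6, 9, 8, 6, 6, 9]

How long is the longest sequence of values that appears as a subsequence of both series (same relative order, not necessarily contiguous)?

Pick 5 [1,2], then 7 [3,3], then 6 [6,4], then 9 [7,5], then 5 [8,6], then 6 [10,7], then 9 [12,8], then 8 [13,9], then 6 [15,11]; all 9 values appear in both, in order, and the DP table's final entry dp[15][12] is also 9, so no common subsequence is longer.

9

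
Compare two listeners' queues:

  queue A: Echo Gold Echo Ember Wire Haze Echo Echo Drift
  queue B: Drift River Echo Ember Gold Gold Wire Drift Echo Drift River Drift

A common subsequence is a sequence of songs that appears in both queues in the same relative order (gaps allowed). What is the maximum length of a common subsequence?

One common subsequence of length 5: Echo (queue A #1, queue B #3); then Gold (queue A #2, queue B #6); then Wire (queue A #5, queue B #7); then Echo (queue A #7, queue B #9); then Drift (queue A #9, queue B #12), and the DP table's final entry dp[9][12] is also 5, so no common subsequence is longer.

5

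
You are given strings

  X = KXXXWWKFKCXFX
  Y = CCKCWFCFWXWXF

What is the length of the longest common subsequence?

6

Match K at X[1]=Y[3], then W at X[6]=Y[5], then F at X[8]=Y[6], then C at X[10]=Y[7], then X at X[11]=Y[12], then F at X[12]=Y[13] — 6 characters in the same relative order in both. Since dp[13][13] = 6, nothing longer is possible.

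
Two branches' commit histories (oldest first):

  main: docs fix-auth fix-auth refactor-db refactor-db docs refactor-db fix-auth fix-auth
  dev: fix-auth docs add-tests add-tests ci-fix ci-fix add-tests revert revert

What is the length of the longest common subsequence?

Taking fix-auth [3,1], then docs [6,2] gives a common subsequence of length 2. dp[9][9] = 2 confirms this is the maximum.

2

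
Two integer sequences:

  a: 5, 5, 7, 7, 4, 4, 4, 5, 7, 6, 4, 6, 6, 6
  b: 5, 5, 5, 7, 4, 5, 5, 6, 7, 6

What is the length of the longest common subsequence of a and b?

7

Let dp[i][j] be the LCS length of the first i values of a and the first j values of b. dp[i][j] = dp[i-1][j-1]+1 when the i-th and j-th values match, else max(dp[i-1][j], dp[i][j-1]).
    ·  5  5  5  7  4  5  5  6  7  6
 ·  0  0  0  0  0  0  0  0  0  0  0
 5  0  1  1  1  1  1  1  1  1  1  1
 5  0  1  2  2  2  2  2  2  2  2  2
 7  0  1  2  2  3  3  3  3  3  3  3
 7  0  1  2  2  3  3  3  3  3  4  4
 4  0  1  2  2  3  4  4  4  4  4  4
 4  0  1  2  2  3  4  4  4  4  4  4
 4  0  1  2  2  3  4  4  4  4  4  4
 5  0  1  2  3  3  4  5  5  5  5  5
 7  0  1  2  3  4  4  5  5  5  6  6
 6  0  1  2  3  4  4  5  5  6  6  7
 4  0  1  2  3  4  5  5  5  6  6  7
 6  0  1  2  3  4  5  5  5  6  6  7
 6  0  1  2  3  4  5  5  5  6  6  7
 6  0  1  2  3  4  5  5  5  6  6  7
dp[14][10] = 7. One LCS (by backtracking along matches): 5, 5, 7, 4, 5, 7, 6.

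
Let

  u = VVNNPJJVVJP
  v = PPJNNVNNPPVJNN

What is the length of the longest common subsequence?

Taking V [2,6], then N [3,7], then N [4,8], then P [5,10], then V [9,11], then J [10,12] gives a common subsequence of length 6. Since dp[11][14] = 6, nothing longer is possible.

6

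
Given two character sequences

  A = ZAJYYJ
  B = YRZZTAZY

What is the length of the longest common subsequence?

3

Pick Z at A[1]=B[4], then A at A[2]=B[6], then Y at A[5]=B[8]; all 3 characters appear in both, in order. Since dp[6][8] = 3, nothing longer is possible.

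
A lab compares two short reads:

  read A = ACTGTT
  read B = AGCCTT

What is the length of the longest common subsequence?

4

Match A at read A[1]=read B[1]; then C at read A[2]=read B[4]; then T at read A[5]=read B[5]; then T at read A[6]=read B[6] — 4 bases in the same relative order in both, and the DP table's final entry dp[6][6] is also 4, so no common subsequence is longer.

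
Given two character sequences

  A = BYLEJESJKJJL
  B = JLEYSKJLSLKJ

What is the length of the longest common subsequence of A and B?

Let dp[i][j] be the LCS length of the first i characters of A and the first j characters of B. dp[i][j] = dp[i-1][j-1]+1 when the i-th and j-th characters match, else max(dp[i-1][j], dp[i][j-1]).
    ·  J  L  E  Y  S  K  J  L  S  L  K  J
 ·  0  0  0  0  0  0  0  0  0  0  0  0  0
 B  0  0  0  0  0  0  0  0  0  0  0  0  0
 Y  0  0  0  0  1  1  1  1  1  1  1  1  1
 L  0  0  1  1  1  1  1  1  2  2  2  2  2
 E  0  0  1  2  2  2  2  2  2  2  2  2  2
 J  0  1  1  2  2  2  2  3  3  3  3  3  3
 E  0  1  1  2  2  2  2  3  3  3  3  3  3
 S  0  1  1  2  2  3  3  3  3  4  4  4  4
 J  0  1  1  2  2  3  3  4  4  4  4  4  5
 K  0  1  1  2  2  3  4  4  4  4  4  5  5
 J  0  1  1  2  2  3  4  5  5  5  5  5  6
 J  0  1  1  2  2  3  4  5  5  5  5  5  6
 L  0  1  2  2  2  3  4  5  6  6  6  6  6
dp[12][12] = 6. One LCS (by backtracking along matches): LEJSKJ.

6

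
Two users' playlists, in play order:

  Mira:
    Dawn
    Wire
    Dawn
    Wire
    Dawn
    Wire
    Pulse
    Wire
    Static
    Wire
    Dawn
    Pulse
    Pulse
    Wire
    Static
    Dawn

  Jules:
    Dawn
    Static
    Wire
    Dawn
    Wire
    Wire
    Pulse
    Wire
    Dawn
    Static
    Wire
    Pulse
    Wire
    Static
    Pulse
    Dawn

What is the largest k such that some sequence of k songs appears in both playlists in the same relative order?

Taking Dawn [1,1]; then Wire [2,3]; then Dawn [3,4]; then Wire [4,5]; then Wire [6,6]; then Pulse [7,7]; then Wire [8,8]; then Static [9,10]; then Wire [10,11]; then Pulse [13,12]; then Wire [14,13]; then Static [15,14]; then Dawn [16,16] gives a common subsequence of length 13. The LCS DP gives dp[16][16] = 13, so this is optimal.

13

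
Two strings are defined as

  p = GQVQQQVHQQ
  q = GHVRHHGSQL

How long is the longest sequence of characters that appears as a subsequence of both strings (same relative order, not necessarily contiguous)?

4

Let dp[i][j] be the LCS length of the first i characters of p and the first j characters of q. dp[i][j] = dp[i-1][j-1]+1 when the i-th and j-th characters match, else max(dp[i-1][j], dp[i][j-1]).
    ·  G  H  V  R  H  H  G  S  Q  L
 ·  0  0  0  0  0  0  0  0  0  0  0
 G  0  1  1  1  1  1  1  1  1  1  1
 Q  0  1  1  1  1  1  1  1  1  2  2
 V  0  1  1  2  2  2  2  2  2  2  2
 Q  0  1  1  2  2  2  2  2  2  3  3
 Q  0  1  1  2  2  2  2  2  2  3  3
 Q  0  1  1  2  2  2  2  2  2  3  3
 V  0  1  1  2  2  2  2  2  2  3  3
 H  0  1  2  2  2  3  3  3  3  3  3
 Q  0  1  2  2  2  3  3  3  3  4  4
 Q  0  1  2  2  2  3  3  3  3  4  4
dp[10][10] = 4. One LCS (by backtracking along matches): GVHQ.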